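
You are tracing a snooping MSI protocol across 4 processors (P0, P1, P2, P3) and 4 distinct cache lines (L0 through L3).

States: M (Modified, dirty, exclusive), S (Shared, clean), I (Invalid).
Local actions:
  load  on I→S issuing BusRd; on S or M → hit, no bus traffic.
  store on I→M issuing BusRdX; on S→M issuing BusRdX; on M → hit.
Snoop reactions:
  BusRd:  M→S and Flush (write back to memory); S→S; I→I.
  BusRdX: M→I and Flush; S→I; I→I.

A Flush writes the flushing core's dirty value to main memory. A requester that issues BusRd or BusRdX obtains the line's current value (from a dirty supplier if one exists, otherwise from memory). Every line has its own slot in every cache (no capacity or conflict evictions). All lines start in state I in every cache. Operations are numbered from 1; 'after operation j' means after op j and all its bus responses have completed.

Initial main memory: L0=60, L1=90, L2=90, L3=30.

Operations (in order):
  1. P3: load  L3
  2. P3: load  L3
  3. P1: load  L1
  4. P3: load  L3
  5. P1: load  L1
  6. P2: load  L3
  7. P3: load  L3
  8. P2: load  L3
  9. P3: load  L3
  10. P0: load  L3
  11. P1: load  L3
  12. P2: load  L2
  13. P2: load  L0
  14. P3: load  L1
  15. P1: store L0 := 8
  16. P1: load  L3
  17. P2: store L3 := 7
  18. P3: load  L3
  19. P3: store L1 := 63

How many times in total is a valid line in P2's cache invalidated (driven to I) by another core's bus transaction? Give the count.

invalidations = 1

[1] P3: load  L3 | P0:I, P1:I, P2:I, P3:S(30) | bus: BusRd
[2] P3: load  L3 | P0:I, P1:I, P2:I, P3:S(30) | bus: none
[3] P1: load  L1 | P0:I, P1:S(90), P2:I, P3:I | bus: BusRd
[4] P3: load  L3 | P0:I, P1:I, P2:I, P3:S(30) | bus: none
[5] P1: load  L1 | P0:I, P1:S(90), P2:I, P3:I | bus: none
[6] P2: load  L3 | P0:I, P1:I, P2:S(30), P3:S(30) | bus: BusRd
[7] P3: load  L3 | P0:I, P1:I, P2:S(30), P3:S(30) | bus: none
[8] P2: load  L3 | P0:I, P1:I, P2:S(30), P3:S(30) | bus: none
[9] P3: load  L3 | P0:I, P1:I, P2:S(30), P3:S(30) | bus: none
[10] P0: load  L3 | P0:S(30), P1:I, P2:S(30), P3:S(30) | bus: BusRd
[11] P1: load  L3 | P0:S(30), P1:S(30), P2:S(30), P3:S(30) | bus: BusRd
[12] P2: load  L2 | P0:I, P1:I, P2:S(90), P3:I | bus: BusRd
[13] P2: load  L0 | P0:I, P1:I, P2:S(60), P3:I | bus: BusRd
[14] P3: load  L1 | P0:I, P1:S(90), P2:I, P3:S(90) | bus: BusRd
[15] P1: store L0 := 8 | P0:I, P1:M(8), P2:I, P3:I | bus: BusRdX
[16] P1: load  L3 | P0:S(30), P1:S(30), P2:S(30), P3:S(30) | bus: none
[17] P2: store L3 := 7 | P0:I, P1:I, P2:M(7), P3:I | bus: BusRdX
[18] P3: load  L3 | P0:I, P1:I, P2:S(7), P3:S(7) | bus: BusRd,Flush
[19] P3: store L1 := 63 | P0:I, P1:I, P2:I, P3:M(63) | bus: BusRdX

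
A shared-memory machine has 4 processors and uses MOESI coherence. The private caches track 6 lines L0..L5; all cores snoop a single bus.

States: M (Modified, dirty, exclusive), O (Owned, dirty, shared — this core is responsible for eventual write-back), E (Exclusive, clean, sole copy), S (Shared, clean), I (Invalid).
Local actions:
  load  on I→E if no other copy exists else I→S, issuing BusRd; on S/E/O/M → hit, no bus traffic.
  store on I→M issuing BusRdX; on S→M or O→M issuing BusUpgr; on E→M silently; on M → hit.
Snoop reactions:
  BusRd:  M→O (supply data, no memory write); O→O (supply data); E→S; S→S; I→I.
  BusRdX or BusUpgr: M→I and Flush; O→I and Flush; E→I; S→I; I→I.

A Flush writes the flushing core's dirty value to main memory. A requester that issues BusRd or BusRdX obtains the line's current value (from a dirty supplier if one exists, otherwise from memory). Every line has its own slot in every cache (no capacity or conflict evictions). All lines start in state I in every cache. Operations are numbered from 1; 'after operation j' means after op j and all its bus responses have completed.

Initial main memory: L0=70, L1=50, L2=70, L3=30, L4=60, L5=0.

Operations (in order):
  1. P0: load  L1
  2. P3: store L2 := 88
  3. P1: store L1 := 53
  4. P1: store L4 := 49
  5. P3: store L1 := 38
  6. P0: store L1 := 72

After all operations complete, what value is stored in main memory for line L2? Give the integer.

memory[L2] = 70

step 1: P0: load  L1  ⟶  EIII  (L1)  txn=BusRd  M[L1]=50
step 2: P3: store L2 := 88  ⟶  IIIM  (L2)  txn=BusRdX  M[L2]=70
step 3: P1: store L1 := 53  ⟶  IMII  (L1)  txn=BusRdX  M[L1]=50
step 4: P1: store L4 := 49  ⟶  IMII  (L4)  txn=BusRdX  M[L4]=60
step 5: P3: store L1 := 38  ⟶  IIIM  (L1)  txn=BusRdX+Flush  M[L1]=53
step 6: P0: store L1 := 72  ⟶  MIII  (L1)  txn=BusRdX+Flush  M[L1]=38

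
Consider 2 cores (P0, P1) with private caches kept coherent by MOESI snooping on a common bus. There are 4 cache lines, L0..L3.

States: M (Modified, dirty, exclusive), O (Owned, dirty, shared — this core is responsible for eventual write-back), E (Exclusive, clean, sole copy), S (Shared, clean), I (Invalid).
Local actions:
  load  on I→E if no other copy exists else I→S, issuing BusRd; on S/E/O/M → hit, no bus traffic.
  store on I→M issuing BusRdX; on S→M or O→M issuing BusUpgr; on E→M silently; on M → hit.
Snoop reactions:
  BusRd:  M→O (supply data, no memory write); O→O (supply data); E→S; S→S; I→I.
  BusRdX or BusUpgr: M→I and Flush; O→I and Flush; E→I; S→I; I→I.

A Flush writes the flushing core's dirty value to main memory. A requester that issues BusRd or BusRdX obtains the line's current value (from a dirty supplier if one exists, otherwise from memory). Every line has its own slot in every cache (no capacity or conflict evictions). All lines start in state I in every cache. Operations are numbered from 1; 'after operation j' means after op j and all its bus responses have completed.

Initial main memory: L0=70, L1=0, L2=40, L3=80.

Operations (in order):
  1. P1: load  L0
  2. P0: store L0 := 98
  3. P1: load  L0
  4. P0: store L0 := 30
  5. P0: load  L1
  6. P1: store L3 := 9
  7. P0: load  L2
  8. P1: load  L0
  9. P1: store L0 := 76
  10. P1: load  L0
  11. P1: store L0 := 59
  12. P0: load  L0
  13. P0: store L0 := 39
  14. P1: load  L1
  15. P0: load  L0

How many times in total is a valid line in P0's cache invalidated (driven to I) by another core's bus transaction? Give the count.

step 1: P1: load  L0  ⟶  IE  (L0)  txn=BusRd  M[L0]=70
step 2: P0: store L0 := 98  ⟶  MI  (L0)  txn=BusRdX  M[L0]=70
step 3: P1: load  L0  ⟶  OS  (L0)  txn=BusRd  M[L0]=70
step 4: P0: store L0 := 30  ⟶  MI  (L0)  txn=BusUpgr  M[L0]=70
step 5: P0: load  L1  ⟶  EI  (L1)  txn=BusRd  M[L1]=0
step 6: P1: store L3 := 9  ⟶  IM  (L3)  txn=BusRdX  M[L3]=80
step 7: P0: load  L2  ⟶  EI  (L2)  txn=BusRd  M[L2]=40
step 8: P1: load  L0  ⟶  OS  (L0)  txn=BusRd  M[L0]=70
step 9: P1: store L0 := 76  ⟶  IM  (L0)  txn=BusUpgr+Flush  M[L0]=30
step 10: P1: load  L0  ⟶  IM  (L0)  txn=∅  M[L0]=30
step 11: P1: store L0 := 59  ⟶  IM  (L0)  txn=∅  M[L0]=30
step 12: P0: load  L0  ⟶  SO  (L0)  txn=BusRd  M[L0]=30
step 13: P0: store L0 := 39  ⟶  MI  (L0)  txn=BusUpgr+Flush  M[L0]=59
step 14: P1: load  L1  ⟶  SS  (L1)  txn=BusRd  M[L1]=0
step 15: P0: load  L0  ⟶  MI  (L0)  txn=∅  M[L0]=59

invalidations = 1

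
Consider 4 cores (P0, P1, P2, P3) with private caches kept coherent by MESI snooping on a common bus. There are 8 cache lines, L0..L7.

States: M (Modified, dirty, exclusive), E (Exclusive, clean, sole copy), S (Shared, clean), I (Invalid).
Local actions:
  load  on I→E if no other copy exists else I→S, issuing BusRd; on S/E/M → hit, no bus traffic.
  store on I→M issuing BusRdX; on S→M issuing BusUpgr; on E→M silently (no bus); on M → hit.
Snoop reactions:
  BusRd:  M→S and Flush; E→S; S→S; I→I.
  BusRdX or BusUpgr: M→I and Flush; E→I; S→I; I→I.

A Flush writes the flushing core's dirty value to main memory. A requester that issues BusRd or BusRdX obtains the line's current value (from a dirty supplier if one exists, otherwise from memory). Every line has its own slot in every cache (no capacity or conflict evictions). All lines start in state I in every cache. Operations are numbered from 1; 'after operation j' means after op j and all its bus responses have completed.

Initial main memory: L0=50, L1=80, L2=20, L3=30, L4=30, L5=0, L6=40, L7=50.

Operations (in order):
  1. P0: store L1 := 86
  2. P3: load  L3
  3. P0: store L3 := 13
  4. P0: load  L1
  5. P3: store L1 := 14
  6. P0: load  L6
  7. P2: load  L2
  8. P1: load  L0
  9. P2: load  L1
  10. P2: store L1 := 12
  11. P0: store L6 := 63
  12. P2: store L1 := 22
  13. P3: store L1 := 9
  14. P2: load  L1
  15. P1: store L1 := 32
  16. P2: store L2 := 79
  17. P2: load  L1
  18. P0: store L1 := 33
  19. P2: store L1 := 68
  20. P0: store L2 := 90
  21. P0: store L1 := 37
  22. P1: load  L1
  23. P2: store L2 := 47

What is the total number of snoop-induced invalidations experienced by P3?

step 1: P0: store L1 := 86  ⟶  MIII  (L1)  txn=BusRdX  M[L1]=80
step 2: P3: load  L3  ⟶  IIIE  (L3)  txn=BusRd  M[L3]=30
step 3: P0: store L3 := 13  ⟶  MIII  (L3)  txn=BusRdX  M[L3]=30
step 4: P0: load  L1  ⟶  MIII  (L1)  txn=∅  M[L1]=80
step 5: P3: store L1 := 14  ⟶  IIIM  (L1)  txn=BusRdX+Flush  M[L1]=86
step 6: P0: load  L6  ⟶  EIII  (L6)  txn=BusRd  M[L6]=40
step 7: P2: load  L2  ⟶  IIEI  (L2)  txn=BusRd  M[L2]=20
step 8: P1: load  L0  ⟶  IEII  (L0)  txn=BusRd  M[L0]=50
step 9: P2: load  L1  ⟶  IISS  (L1)  txn=BusRd+Flush  M[L1]=14
step 10: P2: store L1 := 12  ⟶  IIMI  (L1)  txn=BusUpgr  M[L1]=14
step 11: P0: store L6 := 63  ⟶  MIII  (L6)  txn=∅  M[L6]=40
step 12: P2: store L1 := 22  ⟶  IIMI  (L1)  txn=∅  M[L1]=14
step 13: P3: store L1 := 9  ⟶  IIIM  (L1)  txn=BusRdX+Flush  M[L1]=22
step 14: P2: load  L1  ⟶  IISS  (L1)  txn=BusRd+Flush  M[L1]=9
step 15: P1: store L1 := 32  ⟶  IMII  (L1)  txn=BusRdX  M[L1]=9
step 16: P2: store L2 := 79  ⟶  IIMI  (L2)  txn=∅  M[L2]=20
step 17: P2: load  L1  ⟶  ISSI  (L1)  txn=BusRd+Flush  M[L1]=32
step 18: P0: store L1 := 33  ⟶  MIII  (L1)  txn=BusRdX  M[L1]=32
step 19: P2: store L1 := 68  ⟶  IIMI  (L1)  txn=BusRdX+Flush  M[L1]=33
step 20: P0: store L2 := 90  ⟶  MIII  (L2)  txn=BusRdX+Flush  M[L2]=79
step 21: P0: store L1 := 37  ⟶  MIII  (L1)  txn=BusRdX+Flush  M[L1]=68
step 22: P1: load  L1  ⟶  SSII  (L1)  txn=BusRd+Flush  M[L1]=37
step 23: P2: store L2 := 47  ⟶  IIMI  (L2)  txn=BusRdX+Flush  M[L2]=90

invalidations = 3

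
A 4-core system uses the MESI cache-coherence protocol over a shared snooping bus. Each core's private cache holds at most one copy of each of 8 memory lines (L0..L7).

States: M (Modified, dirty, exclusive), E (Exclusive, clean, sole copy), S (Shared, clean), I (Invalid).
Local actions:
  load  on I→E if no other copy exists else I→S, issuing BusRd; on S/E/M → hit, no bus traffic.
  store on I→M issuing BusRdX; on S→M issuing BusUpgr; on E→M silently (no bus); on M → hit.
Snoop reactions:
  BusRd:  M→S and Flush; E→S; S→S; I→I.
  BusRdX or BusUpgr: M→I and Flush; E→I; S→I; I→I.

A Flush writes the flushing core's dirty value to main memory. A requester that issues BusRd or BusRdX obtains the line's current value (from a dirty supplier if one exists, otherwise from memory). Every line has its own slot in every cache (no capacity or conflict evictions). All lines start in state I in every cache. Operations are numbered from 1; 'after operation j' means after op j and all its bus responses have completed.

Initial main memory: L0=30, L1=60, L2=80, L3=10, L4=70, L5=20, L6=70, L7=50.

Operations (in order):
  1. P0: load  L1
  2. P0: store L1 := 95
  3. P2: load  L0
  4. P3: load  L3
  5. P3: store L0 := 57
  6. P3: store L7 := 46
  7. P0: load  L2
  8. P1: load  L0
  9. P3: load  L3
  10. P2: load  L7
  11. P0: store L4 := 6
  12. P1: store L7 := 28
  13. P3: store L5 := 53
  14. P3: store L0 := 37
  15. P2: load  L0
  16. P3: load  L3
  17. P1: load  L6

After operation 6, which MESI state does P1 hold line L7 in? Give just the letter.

state = I

1. P0: load  L1  bus=[BusRd]  L1: P0=E P1=I P2=I P3=I  mem[L1]=60
2. P0: store L1 := 95  bus=[-]  L1: P0=M P1=I P2=I P3=I  mem[L1]=60
3. P2: load  L0  bus=[BusRd]  L0: P0=I P1=I P2=E P3=I  mem[L0]=30
4. P3: load  L3  bus=[BusRd]  L3: P0=I P1=I P2=I P3=E  mem[L3]=10
5. P3: store L0 := 57  bus=[BusRdX]  L0: P0=I P1=I P2=I P3=M  mem[L0]=30
6. P3: store L7 := 46  bus=[BusRdX]  L7: P0=I P1=I P2=I P3=M  mem[L7]=50
7. P0: load  L2  bus=[BusRd]  L2: P0=E P1=I P2=I P3=I  mem[L2]=80
8. P1: load  L0  bus=[BusRd,Flush]  L0: P0=I P1=S P2=I P3=S  mem[L0]=57
9. P3: load  L3  bus=[-]  L3: P0=I P1=I P2=I P3=E  mem[L3]=10
10. P2: load  L7  bus=[BusRd,Flush]  L7: P0=I P1=I P2=S P3=S  mem[L7]=46
11. P0: store L4 := 6  bus=[BusRdX]  L4: P0=M P1=I P2=I P3=I  mem[L4]=70
12. P1: store L7 := 28  bus=[BusRdX]  L7: P0=I P1=M P2=I P3=I  mem[L7]=46
13. P3: store L5 := 53  bus=[BusRdX]  L5: P0=I P1=I P2=I P3=M  mem[L5]=20
14. P3: store L0 := 37  bus=[BusUpgr]  L0: P0=I P1=I P2=I P3=M  mem[L0]=57
15. P2: load  L0  bus=[BusRd,Flush]  L0: P0=I P1=I P2=S P3=S  mem[L0]=37
16. P3: load  L3  bus=[-]  L3: P0=I P1=I P2=I P3=E  mem[L3]=10
17. P1: load  L6  bus=[BusRd]  L6: P0=I P1=E P2=I P3=I  mem[L6]=70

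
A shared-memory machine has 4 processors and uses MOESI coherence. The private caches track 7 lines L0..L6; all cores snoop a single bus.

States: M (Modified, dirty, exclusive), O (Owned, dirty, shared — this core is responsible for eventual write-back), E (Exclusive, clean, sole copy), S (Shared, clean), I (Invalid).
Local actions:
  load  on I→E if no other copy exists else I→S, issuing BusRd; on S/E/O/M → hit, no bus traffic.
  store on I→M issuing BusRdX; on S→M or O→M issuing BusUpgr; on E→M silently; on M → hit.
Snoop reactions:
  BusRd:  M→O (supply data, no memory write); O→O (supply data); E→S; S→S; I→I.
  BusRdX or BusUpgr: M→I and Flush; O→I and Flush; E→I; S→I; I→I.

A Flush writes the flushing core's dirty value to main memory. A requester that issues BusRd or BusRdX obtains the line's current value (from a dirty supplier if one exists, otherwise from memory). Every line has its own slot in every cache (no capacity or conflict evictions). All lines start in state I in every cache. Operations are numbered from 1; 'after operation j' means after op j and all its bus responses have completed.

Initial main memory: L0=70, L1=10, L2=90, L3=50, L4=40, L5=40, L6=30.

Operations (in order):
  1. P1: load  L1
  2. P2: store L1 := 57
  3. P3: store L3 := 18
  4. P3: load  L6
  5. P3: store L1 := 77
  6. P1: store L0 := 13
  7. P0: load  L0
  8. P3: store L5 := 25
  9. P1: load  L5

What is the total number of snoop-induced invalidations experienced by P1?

  op1 P1: load  L1 → I/E/I/I on L1; bus BusRd; mem=10
  op2 P2: store L1 := 57 → I/I/M/I on L1; bus BusRdX; mem=10
  op3 P3: store L3 := 18 → I/I/I/M on L3; bus BusRdX; mem=50
  op4 P3: load  L6 → I/I/I/E on L6; bus BusRd; mem=30
  op5 P3: store L1 := 77 → I/I/I/M on L1; bus BusRdX Flush; mem=57
  op6 P1: store L0 := 13 → I/M/I/I on L0; bus BusRdX; mem=70
  op7 P0: load  L0 → S/O/I/I on L0; bus BusRd; mem=70
  op8 P3: store L5 := 25 → I/I/I/M on L5; bus BusRdX; mem=40
  op9 P1: load  L5 → I/S/I/O on L5; bus BusRd; mem=40

invalidations = 1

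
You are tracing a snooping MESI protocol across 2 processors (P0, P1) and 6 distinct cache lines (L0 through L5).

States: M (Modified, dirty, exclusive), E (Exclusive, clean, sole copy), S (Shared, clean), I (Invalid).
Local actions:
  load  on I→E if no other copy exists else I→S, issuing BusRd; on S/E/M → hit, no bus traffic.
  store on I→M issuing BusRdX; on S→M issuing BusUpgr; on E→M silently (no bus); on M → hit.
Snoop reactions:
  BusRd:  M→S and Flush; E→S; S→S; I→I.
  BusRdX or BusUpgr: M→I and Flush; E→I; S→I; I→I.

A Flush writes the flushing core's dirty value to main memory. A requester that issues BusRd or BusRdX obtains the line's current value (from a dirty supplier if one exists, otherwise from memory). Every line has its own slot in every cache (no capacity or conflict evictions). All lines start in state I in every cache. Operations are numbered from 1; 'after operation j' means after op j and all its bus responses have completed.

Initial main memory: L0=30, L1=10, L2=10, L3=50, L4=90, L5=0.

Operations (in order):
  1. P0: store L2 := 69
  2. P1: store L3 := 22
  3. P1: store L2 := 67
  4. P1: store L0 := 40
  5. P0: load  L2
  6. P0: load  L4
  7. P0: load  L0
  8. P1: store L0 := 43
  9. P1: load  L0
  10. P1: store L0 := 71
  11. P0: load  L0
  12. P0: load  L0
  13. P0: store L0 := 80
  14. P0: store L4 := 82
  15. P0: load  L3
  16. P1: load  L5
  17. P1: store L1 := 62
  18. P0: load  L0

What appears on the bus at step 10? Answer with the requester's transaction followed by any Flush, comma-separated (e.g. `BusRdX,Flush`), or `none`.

step 1: P0: store L2 := 69  ⟶  MI  (L2)  txn=BusRdX  M[L2]=10
step 2: P1: store L3 := 22  ⟶  IM  (L3)  txn=BusRdX  M[L3]=50
step 3: P1: store L2 := 67  ⟶  IM  (L2)  txn=BusRdX+Flush  M[L2]=69
step 4: P1: store L0 := 40  ⟶  IM  (L0)  txn=BusRdX  M[L0]=30
step 5: P0: load  L2  ⟶  SS  (L2)  txn=BusRd+Flush  M[L2]=67
step 6: P0: load  L4  ⟶  EI  (L4)  txn=BusRd  M[L4]=90
step 7: P0: load  L0  ⟶  SS  (L0)  txn=BusRd+Flush  M[L0]=40
step 8: P1: store L0 := 43  ⟶  IM  (L0)  txn=BusUpgr  M[L0]=40
step 9: P1: load  L0  ⟶  IM  (L0)  txn=∅  M[L0]=40
step 10: P1: store L0 := 71  ⟶  IM  (L0)  txn=∅  M[L0]=40
step 11: P0: load  L0  ⟶  SS  (L0)  txn=BusRd+Flush  M[L0]=71
step 12: P0: load  L0  ⟶  SS  (L0)  txn=∅  M[L0]=71
step 13: P0: store L0 := 80  ⟶  MI  (L0)  txn=BusUpgr  M[L0]=71
step 14: P0: store L4 := 82  ⟶  MI  (L4)  txn=∅  M[L4]=90
step 15: P0: load  L3  ⟶  SS  (L3)  txn=BusRd+Flush  M[L3]=22
step 16: P1: load  L5  ⟶  IE  (L5)  txn=BusRd  M[L5]=0
step 17: P1: store L1 := 62  ⟶  IM  (L1)  txn=BusRdX  M[L1]=10
step 18: P0: load  L0  ⟶  MI  (L0)  txn=∅  M[L0]=71

bus = none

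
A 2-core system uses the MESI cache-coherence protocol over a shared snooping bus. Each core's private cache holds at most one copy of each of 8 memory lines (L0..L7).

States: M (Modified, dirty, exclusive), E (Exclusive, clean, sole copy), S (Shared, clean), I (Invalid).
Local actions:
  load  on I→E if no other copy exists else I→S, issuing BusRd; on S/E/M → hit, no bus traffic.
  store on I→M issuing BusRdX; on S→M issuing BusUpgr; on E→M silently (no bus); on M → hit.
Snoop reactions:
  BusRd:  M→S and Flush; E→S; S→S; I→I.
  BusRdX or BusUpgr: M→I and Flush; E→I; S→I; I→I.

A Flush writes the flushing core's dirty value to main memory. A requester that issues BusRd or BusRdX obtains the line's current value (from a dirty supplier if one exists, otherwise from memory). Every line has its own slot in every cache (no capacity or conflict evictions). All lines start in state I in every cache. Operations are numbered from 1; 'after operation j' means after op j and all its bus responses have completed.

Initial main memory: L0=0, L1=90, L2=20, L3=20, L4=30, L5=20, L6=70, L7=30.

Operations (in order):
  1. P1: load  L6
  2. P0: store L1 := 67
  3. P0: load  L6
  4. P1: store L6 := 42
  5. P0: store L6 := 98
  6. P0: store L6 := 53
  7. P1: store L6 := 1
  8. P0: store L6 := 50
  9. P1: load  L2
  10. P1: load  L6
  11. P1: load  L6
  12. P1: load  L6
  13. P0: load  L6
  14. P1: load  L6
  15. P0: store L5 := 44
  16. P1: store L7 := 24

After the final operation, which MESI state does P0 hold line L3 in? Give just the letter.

[1] P1: load  L6 | P0:I, P1:E(70) | bus: BusRd
[2] P0: store L1 := 67 | P0:M(67), P1:I | bus: BusRdX
[3] P0: load  L6 | P0:S(70), P1:S(70) | bus: BusRd
[4] P1: store L6 := 42 | P0:I, P1:M(42) | bus: BusUpgr
[5] P0: store L6 := 98 | P0:M(98), P1:I | bus: BusRdX,Flush
[6] P0: store L6 := 53 | P0:M(53), P1:I | bus: none
[7] P1: store L6 := 1 | P0:I, P1:M(1) | bus: BusRdX,Flush
[8] P0: store L6 := 50 | P0:M(50), P1:I | bus: BusRdX,Flush
[9] P1: load  L2 | P0:I, P1:E(20) | bus: BusRd
[10] P1: load  L6 | P0:S(50), P1:S(50) | bus: BusRd,Flush
[11] P1: load  L6 | P0:S(50), P1:S(50) | bus: none
[12] P1: load  L6 | P0:S(50), P1:S(50) | bus: none
[13] P0: load  L6 | P0:S(50), P1:S(50) | bus: none
[14] P1: load  L6 | P0:S(50), P1:S(50) | bus: none
[15] P0: store L5 := 44 | P0:M(44), P1:I | bus: BusRdX
[16] P1: store L7 := 24 | P0:I, P1:M(24) | bus: BusRdX

state = I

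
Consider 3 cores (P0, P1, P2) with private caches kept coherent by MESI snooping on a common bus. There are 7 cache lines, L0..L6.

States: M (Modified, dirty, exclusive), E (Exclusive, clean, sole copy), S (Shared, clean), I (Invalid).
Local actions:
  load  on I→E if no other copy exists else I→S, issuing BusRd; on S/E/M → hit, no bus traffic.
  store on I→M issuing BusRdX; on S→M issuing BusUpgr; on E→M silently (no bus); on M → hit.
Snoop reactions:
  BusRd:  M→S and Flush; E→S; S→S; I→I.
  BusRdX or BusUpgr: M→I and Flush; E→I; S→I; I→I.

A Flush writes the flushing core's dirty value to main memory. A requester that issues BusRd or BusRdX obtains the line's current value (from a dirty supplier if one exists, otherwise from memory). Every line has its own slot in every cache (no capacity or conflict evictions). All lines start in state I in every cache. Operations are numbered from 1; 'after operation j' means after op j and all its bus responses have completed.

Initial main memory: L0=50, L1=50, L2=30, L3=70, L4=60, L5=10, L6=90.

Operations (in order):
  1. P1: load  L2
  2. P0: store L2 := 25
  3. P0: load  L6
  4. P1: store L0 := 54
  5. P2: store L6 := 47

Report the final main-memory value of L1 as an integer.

step 1: P1: load  L2  ⟶  IEI  (L2)  txn=BusRd  M[L2]=30
step 2: P0: store L2 := 25  ⟶  MII  (L2)  txn=BusRdX  M[L2]=30
step 3: P0: load  L6  ⟶  EII  (L6)  txn=BusRd  M[L6]=90
step 4: P1: store L0 := 54  ⟶  IMI  (L0)  txn=BusRdX  M[L0]=50
step 5: P2: store L6 := 47  ⟶  IIM  (L6)  txn=BusRdX  M[L6]=90

memory[L1] = 50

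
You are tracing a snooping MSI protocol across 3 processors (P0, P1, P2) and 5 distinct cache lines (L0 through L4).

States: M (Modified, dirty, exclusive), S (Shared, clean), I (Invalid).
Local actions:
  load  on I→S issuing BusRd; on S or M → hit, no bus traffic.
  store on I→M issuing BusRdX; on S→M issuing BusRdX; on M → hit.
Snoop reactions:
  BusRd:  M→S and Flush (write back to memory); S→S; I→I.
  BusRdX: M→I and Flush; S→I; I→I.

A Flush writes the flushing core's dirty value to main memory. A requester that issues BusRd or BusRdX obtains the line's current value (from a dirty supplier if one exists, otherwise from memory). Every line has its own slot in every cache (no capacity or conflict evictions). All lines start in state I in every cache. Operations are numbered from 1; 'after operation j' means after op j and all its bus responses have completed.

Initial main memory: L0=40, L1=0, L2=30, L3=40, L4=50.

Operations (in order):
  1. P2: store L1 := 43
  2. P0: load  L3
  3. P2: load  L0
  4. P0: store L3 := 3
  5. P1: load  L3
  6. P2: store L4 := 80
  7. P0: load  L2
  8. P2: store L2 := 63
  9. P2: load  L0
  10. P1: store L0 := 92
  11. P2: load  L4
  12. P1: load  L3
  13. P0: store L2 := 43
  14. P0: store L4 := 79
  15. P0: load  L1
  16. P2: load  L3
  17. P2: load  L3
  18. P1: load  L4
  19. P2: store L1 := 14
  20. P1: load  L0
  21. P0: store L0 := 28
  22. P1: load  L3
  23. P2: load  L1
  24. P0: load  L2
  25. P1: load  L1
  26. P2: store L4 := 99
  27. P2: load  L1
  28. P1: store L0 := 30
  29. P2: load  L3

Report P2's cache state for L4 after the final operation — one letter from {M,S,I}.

step 1: P2: store L1 := 43  ⟶  IIM  (L1)  txn=BusRdX  M[L1]=0
step 2: P0: load  L3  ⟶  SII  (L3)  txn=BusRd  M[L3]=40
step 3: P2: load  L0  ⟶  IIS  (L0)  txn=BusRd  M[L0]=40
step 4: P0: store L3 := 3  ⟶  MII  (L3)  txn=BusRdX  M[L3]=40
step 5: P1: load  L3  ⟶  SSI  (L3)  txn=BusRd+Flush  M[L3]=3
step 6: P2: store L4 := 80  ⟶  IIM  (L4)  txn=BusRdX  M[L4]=50
step 7: P0: load  L2  ⟶  SII  (L2)  txn=BusRd  M[L2]=30
step 8: P2: store L2 := 63  ⟶  IIM  (L2)  txn=BusRdX  M[L2]=30
step 9: P2: load  L0  ⟶  IIS  (L0)  txn=∅  M[L0]=40
step 10: P1: store L0 := 92  ⟶  IMI  (L0)  txn=BusRdX  M[L0]=40
step 11: P2: load  L4  ⟶  IIM  (L4)  txn=∅  M[L4]=50
step 12: P1: load  L3  ⟶  SSI  (L3)  txn=∅  M[L3]=3
step 13: P0: store L2 := 43  ⟶  MII  (L2)  txn=BusRdX+Flush  M[L2]=63
step 14: P0: store L4 := 79  ⟶  MII  (L4)  txn=BusRdX+Flush  M[L4]=80
step 15: P0: load  L1  ⟶  SIS  (L1)  txn=BusRd+Flush  M[L1]=43
step 16: P2: load  L3  ⟶  SSS  (L3)  txn=BusRd  M[L3]=3
step 17: P2: load  L3  ⟶  SSS  (L3)  txn=∅  M[L3]=3
step 18: P1: load  L4  ⟶  SSI  (L4)  txn=BusRd+Flush  M[L4]=79
step 19: P2: store L1 := 14  ⟶  IIM  (L1)  txn=BusRdX  M[L1]=43
step 20: P1: load  L0  ⟶  IMI  (L0)  txn=∅  M[L0]=40
step 21: P0: store L0 := 28  ⟶  MII  (L0)  txn=BusRdX+Flush  M[L0]=92
step 22: P1: load  L3  ⟶  SSS  (L3)  txn=∅  M[L3]=3
step 23: P2: load  L1  ⟶  IIM  (L1)  txn=∅  M[L1]=43
step 24: P0: load  L2  ⟶  MII  (L2)  txn=∅  M[L2]=63
step 25: P1: load  L1  ⟶  ISS  (L1)  txn=BusRd+Flush  M[L1]=14
step 26: P2: store L4 := 99  ⟶  IIM  (L4)  txn=BusRdX  M[L4]=79
step 27: P2: load  L1  ⟶  ISS  (L1)  txn=∅  M[L1]=14
step 28: P1: store L0 := 30  ⟶  IMI  (L0)  txn=BusRdX+Flush  M[L0]=28
step 29: P2: load  L3  ⟶  SSS  (L3)  txn=∅  M[L3]=3

state = M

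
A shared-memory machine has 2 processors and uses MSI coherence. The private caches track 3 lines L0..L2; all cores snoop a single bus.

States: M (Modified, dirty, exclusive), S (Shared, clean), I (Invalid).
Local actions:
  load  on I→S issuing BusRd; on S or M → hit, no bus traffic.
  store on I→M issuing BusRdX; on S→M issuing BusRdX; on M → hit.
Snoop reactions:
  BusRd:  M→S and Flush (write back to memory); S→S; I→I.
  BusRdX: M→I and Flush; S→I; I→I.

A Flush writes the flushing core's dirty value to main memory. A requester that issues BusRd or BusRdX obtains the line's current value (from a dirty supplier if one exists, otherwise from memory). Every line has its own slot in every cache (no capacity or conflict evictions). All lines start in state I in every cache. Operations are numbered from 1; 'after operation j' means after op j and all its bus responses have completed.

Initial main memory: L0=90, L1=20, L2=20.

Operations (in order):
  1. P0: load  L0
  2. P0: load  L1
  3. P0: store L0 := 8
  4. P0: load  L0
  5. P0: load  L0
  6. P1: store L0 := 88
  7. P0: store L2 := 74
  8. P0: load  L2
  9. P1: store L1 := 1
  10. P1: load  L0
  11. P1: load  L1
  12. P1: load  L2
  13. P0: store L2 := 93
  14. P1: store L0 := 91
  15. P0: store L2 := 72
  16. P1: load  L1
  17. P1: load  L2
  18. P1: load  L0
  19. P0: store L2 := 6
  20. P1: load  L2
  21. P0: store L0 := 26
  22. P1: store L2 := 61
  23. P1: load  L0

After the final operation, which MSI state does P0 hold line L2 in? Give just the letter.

[1] P0: load  L0 | P0:S(90), P1:I | bus: BusRd
[2] P0: load  L1 | P0:S(20), P1:I | bus: BusRd
[3] P0: store L0 := 8 | P0:M(8), P1:I | bus: BusRdX
[4] P0: load  L0 | P0:M(8), P1:I | bus: none
[5] P0: load  L0 | P0:M(8), P1:I | bus: none
[6] P1: store L0 := 88 | P0:I, P1:M(88) | bus: BusRdX,Flush
[7] P0: store L2 := 74 | P0:M(74), P1:I | bus: BusRdX
[8] P0: load  L2 | P0:M(74), P1:I | bus: none
[9] P1: store L1 := 1 | P0:I, P1:M(1) | bus: BusRdX
[10] P1: load  L0 | P0:I, P1:M(88) | bus: none
[11] P1: load  L1 | P0:I, P1:M(1) | bus: none
[12] P1: load  L2 | P0:S(74), P1:S(74) | bus: BusRd,Flush
[13] P0: store L2 := 93 | P0:M(93), P1:I | bus: BusRdX
[14] P1: store L0 := 91 | P0:I, P1:M(91) | bus: none
[15] P0: store L2 := 72 | P0:M(72), P1:I | bus: none
[16] P1: load  L1 | P0:I, P1:M(1) | bus: none
[17] P1: load  L2 | P0:S(72), P1:S(72) | bus: BusRd,Flush
[18] P1: load  L0 | P0:I, P1:M(91) | bus: none
[19] P0: store L2 := 6 | P0:M(6), P1:I | bus: BusRdX
[20] P1: load  L2 | P0:S(6), P1:S(6) | bus: BusRd,Flush
[21] P0: store L0 := 26 | P0:M(26), P1:I | bus: BusRdX,Flush
[22] P1: store L2 := 61 | P0:I, P1:M(61) | bus: BusRdX
[23] P1: load  L0 | P0:S(26), P1:S(26) | bus: BusRd,Flush

state = I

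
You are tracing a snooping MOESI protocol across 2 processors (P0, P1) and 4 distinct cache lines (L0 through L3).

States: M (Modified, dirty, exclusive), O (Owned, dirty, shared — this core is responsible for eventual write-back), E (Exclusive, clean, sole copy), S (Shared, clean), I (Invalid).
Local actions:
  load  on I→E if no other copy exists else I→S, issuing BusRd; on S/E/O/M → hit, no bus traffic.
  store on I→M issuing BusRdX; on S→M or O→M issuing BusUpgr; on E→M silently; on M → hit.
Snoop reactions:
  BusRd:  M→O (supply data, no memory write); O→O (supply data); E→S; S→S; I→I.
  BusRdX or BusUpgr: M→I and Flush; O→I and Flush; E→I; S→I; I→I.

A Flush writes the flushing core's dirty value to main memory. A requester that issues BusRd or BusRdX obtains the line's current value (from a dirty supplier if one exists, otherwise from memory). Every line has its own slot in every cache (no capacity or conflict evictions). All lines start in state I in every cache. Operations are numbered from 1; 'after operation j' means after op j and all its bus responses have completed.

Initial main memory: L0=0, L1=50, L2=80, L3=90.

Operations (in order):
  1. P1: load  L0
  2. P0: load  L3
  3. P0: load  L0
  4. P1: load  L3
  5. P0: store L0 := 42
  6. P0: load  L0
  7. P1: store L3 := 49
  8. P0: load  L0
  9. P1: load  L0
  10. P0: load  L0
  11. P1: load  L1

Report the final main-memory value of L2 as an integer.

[1] P1: load  L0 | P0:I, P1:E(0) | bus: BusRd
[2] P0: load  L3 | P0:E(90), P1:I | bus: BusRd
[3] P0: load  L0 | P0:S(0), P1:S(0) | bus: BusRd
[4] P1: load  L3 | P0:S(90), P1:S(90) | bus: BusRd
[5] P0: store L0 := 42 | P0:M(42), P1:I | bus: BusUpgr
[6] P0: load  L0 | P0:M(42), P1:I | bus: none
[7] P1: store L3 := 49 | P0:I, P1:M(49) | bus: BusUpgr
[8] P0: load  L0 | P0:M(42), P1:I | bus: none
[9] P1: load  L0 | P0:O(42), P1:S(42) | bus: BusRd
[10] P0: load  L0 | P0:O(42), P1:S(42) | bus: none
[11] P1: load  L1 | P0:I, P1:E(50) | bus: BusRd

memory[L2] = 80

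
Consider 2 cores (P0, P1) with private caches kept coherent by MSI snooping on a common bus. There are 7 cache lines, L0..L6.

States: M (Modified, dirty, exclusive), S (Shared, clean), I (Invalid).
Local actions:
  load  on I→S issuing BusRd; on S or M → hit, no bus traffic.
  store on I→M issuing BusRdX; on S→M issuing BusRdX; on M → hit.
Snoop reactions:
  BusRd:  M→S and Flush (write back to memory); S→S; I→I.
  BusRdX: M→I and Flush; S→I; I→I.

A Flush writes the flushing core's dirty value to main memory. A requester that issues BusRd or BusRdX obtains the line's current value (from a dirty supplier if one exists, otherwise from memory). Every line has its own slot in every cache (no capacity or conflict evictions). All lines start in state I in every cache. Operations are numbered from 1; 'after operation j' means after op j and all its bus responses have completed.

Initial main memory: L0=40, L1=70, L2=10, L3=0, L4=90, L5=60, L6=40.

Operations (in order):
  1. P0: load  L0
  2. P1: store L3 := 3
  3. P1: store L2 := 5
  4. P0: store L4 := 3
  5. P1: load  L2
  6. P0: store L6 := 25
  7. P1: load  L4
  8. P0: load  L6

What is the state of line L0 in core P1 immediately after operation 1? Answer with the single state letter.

state = I

  op1 P0: load  L0 → S/I on L0; bus BusRd; mem=40
  op2 P1: store L3 := 3 → I/M on L3; bus BusRdX; mem=0
  op3 P1: store L2 := 5 → I/M on L2; bus BusRdX; mem=10
  op4 P0: store L4 := 3 → M/I on L4; bus BusRdX; mem=90
  op5 P1: load  L2 → I/M on L2; bus (none); mem=10
  op6 P0: store L6 := 25 → M/I on L6; bus BusRdX; mem=40
  op7 P1: load  L4 → S/S on L4; bus BusRd Flush; mem=3
  op8 P0: load  L6 → M/I on L6; bus (none); mem=40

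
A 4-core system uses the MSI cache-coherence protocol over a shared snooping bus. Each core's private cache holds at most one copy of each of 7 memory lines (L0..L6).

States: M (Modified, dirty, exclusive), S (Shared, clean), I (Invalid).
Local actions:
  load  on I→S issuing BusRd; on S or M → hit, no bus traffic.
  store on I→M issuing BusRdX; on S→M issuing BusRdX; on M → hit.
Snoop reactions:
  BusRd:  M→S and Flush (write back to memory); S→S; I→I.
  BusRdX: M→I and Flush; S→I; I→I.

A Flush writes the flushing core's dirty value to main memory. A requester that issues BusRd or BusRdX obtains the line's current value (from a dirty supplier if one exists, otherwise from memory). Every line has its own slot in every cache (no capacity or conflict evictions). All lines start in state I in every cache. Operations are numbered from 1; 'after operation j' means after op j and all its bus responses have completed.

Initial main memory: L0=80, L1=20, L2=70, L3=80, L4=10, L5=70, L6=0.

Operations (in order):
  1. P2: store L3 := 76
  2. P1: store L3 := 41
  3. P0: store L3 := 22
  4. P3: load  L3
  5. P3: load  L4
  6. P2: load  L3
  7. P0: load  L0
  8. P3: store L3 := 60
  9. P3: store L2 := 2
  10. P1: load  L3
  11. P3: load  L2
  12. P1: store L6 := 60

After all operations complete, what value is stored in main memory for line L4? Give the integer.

memory[L4] = 10

[1] P2: store L3 := 76 | P0:I, P1:I, P2:M(76), P3:I | bus: BusRdX
[2] P1: store L3 := 41 | P0:I, P1:M(41), P2:I, P3:I | bus: BusRdX,Flush
[3] P0: store L3 := 22 | P0:M(22), P1:I, P2:I, P3:I | bus: BusRdX,Flush
[4] P3: load  L3 | P0:S(22), P1:I, P2:I, P3:S(22) | bus: BusRd,Flush
[5] P3: load  L4 | P0:I, P1:I, P2:I, P3:S(10) | bus: BusRd
[6] P2: load  L3 | P0:S(22), P1:I, P2:S(22), P3:S(22) | bus: BusRd
[7] P0: load  L0 | P0:S(80), P1:I, P2:I, P3:I | bus: BusRd
[8] P3: store L3 := 60 | P0:I, P1:I, P2:I, P3:M(60) | bus: BusRdX
[9] P3: store L2 := 2 | P0:I, P1:I, P2:I, P3:M(2) | bus: BusRdX
[10] P1: load  L3 | P0:I, P1:S(60), P2:I, P3:S(60) | bus: BusRd,Flush
[11] P3: load  L2 | P0:I, P1:I, P2:I, P3:M(2) | bus: none
[12] P1: store L6 := 60 | P0:I, P1:M(60), P2:I, P3:I | bus: BusRdX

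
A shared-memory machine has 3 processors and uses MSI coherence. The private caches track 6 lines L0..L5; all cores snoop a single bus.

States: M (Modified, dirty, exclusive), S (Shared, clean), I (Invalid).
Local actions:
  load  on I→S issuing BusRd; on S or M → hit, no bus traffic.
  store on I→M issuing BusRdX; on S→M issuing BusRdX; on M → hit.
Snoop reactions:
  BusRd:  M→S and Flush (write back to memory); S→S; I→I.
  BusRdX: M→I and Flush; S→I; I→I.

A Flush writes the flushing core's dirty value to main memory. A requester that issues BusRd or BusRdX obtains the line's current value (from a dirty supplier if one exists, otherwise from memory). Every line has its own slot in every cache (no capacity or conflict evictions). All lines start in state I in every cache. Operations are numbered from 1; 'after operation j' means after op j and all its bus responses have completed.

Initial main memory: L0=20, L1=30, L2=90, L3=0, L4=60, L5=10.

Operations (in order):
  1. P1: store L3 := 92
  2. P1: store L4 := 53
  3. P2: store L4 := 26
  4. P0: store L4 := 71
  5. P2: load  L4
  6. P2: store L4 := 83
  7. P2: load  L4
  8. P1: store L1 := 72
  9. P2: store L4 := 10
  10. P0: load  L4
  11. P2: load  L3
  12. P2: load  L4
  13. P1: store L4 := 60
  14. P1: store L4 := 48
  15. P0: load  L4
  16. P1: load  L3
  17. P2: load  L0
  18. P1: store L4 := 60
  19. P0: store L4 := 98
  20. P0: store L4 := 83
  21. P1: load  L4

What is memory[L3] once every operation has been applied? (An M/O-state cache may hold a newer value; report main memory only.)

memory[L3] = 92

  op1 P1: store L3 := 92 → I/M/I on L3; bus BusRdX; mem=0
  op2 P1: store L4 := 53 → I/M/I on L4; bus BusRdX; mem=60
  op3 P2: store L4 := 26 → I/I/M on L4; bus BusRdX Flush; mem=53
  op4 P0: store L4 := 71 → M/I/I on L4; bus BusRdX Flush; mem=26
  op5 P2: load  L4 → S/I/S on L4; bus BusRd Flush; mem=71
  op6 P2: store L4 := 83 → I/I/M on L4; bus BusRdX; mem=71
  op7 P2: load  L4 → I/I/M on L4; bus (none); mem=71
  op8 P1: store L1 := 72 → I/M/I on L1; bus BusRdX; mem=30
  op9 P2: store L4 := 10 → I/I/M on L4; bus (none); mem=71
  op10 P0: load  L4 → S/I/S on L4; bus BusRd Flush; mem=10
  op11 P2: load  L3 → I/S/S on L3; bus BusRd Flush; mem=92
  op12 P2: load  L4 → S/I/S on L4; bus (none); mem=10
  op13 P1: store L4 := 60 → I/M/I on L4; bus BusRdX; mem=10
  op14 P1: store L4 := 48 → I/M/I on L4; bus (none); mem=10
  op15 P0: load  L4 → S/S/I on L4; bus BusRd Flush; mem=48
  op16 P1: load  L3 → I/S/S on L3; bus (none); mem=92
  op17 P2: load  L0 → I/I/S on L0; bus BusRd; mem=20
  op18 P1: store L4 := 60 → I/M/I on L4; bus BusRdX; mem=48
  op19 P0: store L4 := 98 → M/I/I on L4; bus BusRdX Flush; mem=60
  op20 P0: store L4 := 83 → M/I/I on L4; bus (none); mem=60
  op21 P1: load  L4 → S/S/I on L4; bus BusRd Flush; mem=83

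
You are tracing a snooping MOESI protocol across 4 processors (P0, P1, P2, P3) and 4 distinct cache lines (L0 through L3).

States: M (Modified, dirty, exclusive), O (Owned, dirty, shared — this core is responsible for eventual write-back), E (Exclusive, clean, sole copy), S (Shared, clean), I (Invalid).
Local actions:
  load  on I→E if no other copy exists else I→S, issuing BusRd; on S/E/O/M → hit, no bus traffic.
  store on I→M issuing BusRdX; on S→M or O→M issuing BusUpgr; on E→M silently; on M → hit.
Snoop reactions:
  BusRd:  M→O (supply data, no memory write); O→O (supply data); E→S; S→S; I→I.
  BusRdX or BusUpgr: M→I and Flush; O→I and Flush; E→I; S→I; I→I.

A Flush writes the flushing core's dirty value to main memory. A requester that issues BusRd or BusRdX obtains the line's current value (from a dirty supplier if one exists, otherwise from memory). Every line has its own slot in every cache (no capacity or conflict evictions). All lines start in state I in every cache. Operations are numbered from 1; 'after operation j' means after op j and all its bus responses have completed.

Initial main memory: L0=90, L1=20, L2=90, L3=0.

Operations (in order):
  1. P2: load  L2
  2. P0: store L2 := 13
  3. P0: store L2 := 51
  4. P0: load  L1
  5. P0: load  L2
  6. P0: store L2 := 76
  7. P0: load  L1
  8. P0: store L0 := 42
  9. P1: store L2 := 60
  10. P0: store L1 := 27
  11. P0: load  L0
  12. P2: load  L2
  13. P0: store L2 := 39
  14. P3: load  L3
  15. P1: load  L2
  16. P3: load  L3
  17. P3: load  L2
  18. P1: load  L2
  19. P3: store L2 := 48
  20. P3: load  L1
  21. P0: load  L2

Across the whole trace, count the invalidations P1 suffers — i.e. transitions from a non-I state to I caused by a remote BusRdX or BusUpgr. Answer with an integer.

invalidations = 2

step 1: P2: load  L2  ⟶  IIEI  (L2)  txn=BusRd  M[L2]=90
step 2: P0: store L2 := 13  ⟶  MIII  (L2)  txn=BusRdX  M[L2]=90
step 3: P0: store L2 := 51  ⟶  MIII  (L2)  txn=∅  M[L2]=90
step 4: P0: load  L1  ⟶  EIII  (L1)  txn=BusRd  M[L1]=20
step 5: P0: load  L2  ⟶  MIII  (L2)  txn=∅  M[L2]=90
step 6: P0: store L2 := 76  ⟶  MIII  (L2)  txn=∅  M[L2]=90
step 7: P0: load  L1  ⟶  EIII  (L1)  txn=∅  M[L1]=20
step 8: P0: store L0 := 42  ⟶  MIII  (L0)  txn=BusRdX  M[L0]=90
step 9: P1: store L2 := 60  ⟶  IMII  (L2)  txn=BusRdX+Flush  M[L2]=76
step 10: P0: store L1 := 27  ⟶  MIII  (L1)  txn=∅  M[L1]=20
step 11: P0: load  L0  ⟶  MIII  (L0)  txn=∅  M[L0]=90
step 12: P2: load  L2  ⟶  IOSI  (L2)  txn=BusRd  M[L2]=76
step 13: P0: store L2 := 39  ⟶  MIII  (L2)  txn=BusRdX+Flush  M[L2]=60
step 14: P3: load  L3  ⟶  IIIE  (L3)  txn=BusRd  M[L3]=0
step 15: P1: load  L2  ⟶  OSII  (L2)  txn=BusRd  M[L2]=60
step 16: P3: load  L3  ⟶  IIIE  (L3)  txn=∅  M[L3]=0
step 17: P3: load  L2  ⟶  OSIS  (L2)  txn=BusRd  M[L2]=60
step 18: P1: load  L2  ⟶  OSIS  (L2)  txn=∅  M[L2]=60
step 19: P3: store L2 := 48  ⟶  IIIM  (L2)  txn=BusUpgr+Flush  M[L2]=39
step 20: P3: load  L1  ⟶  OIIS  (L1)  txn=BusRd  M[L1]=20
step 21: P0: load  L2  ⟶  SIIO  (L2)  txn=BusRd  M[L2]=39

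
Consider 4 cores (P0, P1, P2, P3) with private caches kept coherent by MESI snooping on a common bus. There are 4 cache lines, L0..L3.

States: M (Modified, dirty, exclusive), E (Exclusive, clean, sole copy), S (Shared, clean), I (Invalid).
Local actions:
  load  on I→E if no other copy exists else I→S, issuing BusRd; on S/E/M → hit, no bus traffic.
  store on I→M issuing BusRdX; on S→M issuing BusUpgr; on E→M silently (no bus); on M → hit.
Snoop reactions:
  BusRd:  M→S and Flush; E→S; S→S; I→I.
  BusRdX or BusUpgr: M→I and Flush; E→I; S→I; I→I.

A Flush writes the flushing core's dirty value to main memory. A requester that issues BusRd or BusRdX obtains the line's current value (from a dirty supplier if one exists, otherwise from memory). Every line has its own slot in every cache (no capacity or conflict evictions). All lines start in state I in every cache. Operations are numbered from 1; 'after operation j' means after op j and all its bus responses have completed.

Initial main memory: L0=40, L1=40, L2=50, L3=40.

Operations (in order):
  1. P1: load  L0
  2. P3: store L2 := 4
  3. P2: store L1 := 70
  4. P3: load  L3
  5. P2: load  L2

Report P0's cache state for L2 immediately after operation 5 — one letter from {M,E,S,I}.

[1] P1: load  L0 | P0:I, P1:E(40), P2:I, P3:I | bus: BusRd
[2] P3: store L2 := 4 | P0:I, P1:I, P2:I, P3:M(4) | bus: BusRdX
[3] P2: store L1 := 70 | P0:I, P1:I, P2:M(70), P3:I | bus: BusRdX
[4] P3: load  L3 | P0:I, P1:I, P2:I, P3:E(40) | bus: BusRd
[5] P2: load  L2 | P0:I, P1:I, P2:S(4), P3:S(4) | bus: BusRd,Flush

state = I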